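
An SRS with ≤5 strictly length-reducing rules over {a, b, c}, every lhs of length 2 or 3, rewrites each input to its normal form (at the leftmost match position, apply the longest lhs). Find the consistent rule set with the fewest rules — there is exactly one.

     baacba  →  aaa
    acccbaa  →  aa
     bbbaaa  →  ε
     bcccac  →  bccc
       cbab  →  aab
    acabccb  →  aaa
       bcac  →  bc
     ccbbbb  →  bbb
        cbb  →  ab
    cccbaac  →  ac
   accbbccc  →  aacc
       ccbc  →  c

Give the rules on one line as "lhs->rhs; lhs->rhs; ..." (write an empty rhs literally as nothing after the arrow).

abc->aa; ba->; ca->; cb->a

  | baacba => acba => aaa
  | acccbaa => accaaa => acaa => aa
  | bbbaaa => bbaa => ba => ε
  | bcccac => bccc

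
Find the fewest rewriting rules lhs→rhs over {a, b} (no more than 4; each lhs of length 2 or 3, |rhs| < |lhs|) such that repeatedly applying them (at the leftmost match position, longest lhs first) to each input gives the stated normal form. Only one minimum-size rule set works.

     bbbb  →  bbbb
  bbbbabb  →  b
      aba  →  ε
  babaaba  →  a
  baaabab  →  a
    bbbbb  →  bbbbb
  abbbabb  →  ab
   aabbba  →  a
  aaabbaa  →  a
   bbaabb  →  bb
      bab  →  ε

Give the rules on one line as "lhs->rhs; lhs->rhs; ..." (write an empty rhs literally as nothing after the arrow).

aa->; ba->a; bab->aa

  | bbbb
  | bbbbabb => bbbaab => bbaab => baab => aab => b
  | aba => aa => ε
  | babaaba => aaaaba => aaba => ba => a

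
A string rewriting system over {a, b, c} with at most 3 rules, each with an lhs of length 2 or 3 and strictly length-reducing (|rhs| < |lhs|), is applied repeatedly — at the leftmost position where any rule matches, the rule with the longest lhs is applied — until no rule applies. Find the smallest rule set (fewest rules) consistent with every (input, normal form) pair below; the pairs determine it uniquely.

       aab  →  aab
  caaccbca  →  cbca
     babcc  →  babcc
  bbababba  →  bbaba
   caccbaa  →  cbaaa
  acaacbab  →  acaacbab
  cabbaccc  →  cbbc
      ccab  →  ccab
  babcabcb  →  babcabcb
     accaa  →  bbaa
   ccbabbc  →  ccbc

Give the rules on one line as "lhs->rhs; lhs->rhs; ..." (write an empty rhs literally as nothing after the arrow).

abb->; acc->bb; bbb->ba

  | aab
  | caaccbca => cabbbca => cbca
  | babcc
  | bbababba => bbaba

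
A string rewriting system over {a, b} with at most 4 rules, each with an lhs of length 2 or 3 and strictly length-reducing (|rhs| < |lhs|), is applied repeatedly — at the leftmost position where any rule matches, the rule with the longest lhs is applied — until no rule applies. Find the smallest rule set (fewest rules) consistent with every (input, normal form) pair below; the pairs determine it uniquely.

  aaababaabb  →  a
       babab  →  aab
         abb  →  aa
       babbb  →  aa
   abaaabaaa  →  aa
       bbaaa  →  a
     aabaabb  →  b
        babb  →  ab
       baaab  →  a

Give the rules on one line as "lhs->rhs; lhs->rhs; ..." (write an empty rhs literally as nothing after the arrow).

aaa->; ba->b; bb->a

  | aaababaabb => babaabb => bbaabb => aaabb => bb => a
  | babab => bbab => aab
  | abb => aa
  | babbb => bbbb => abb => aa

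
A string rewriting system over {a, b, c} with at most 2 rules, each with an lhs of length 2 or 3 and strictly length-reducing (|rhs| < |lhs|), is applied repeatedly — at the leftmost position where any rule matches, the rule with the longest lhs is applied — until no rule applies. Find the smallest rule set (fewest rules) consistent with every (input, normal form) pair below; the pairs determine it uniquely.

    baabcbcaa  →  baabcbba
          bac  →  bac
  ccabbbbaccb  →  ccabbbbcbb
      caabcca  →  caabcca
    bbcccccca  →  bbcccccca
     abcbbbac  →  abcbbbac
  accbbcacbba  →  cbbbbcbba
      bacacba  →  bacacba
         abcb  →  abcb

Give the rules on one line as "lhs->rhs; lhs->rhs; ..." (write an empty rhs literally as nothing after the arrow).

acc->cb; bca->bb

  | baabcbcaa => baabcbba
  | bac
  | ccabbbbaccb => ccabbbbcbb
  | caabcca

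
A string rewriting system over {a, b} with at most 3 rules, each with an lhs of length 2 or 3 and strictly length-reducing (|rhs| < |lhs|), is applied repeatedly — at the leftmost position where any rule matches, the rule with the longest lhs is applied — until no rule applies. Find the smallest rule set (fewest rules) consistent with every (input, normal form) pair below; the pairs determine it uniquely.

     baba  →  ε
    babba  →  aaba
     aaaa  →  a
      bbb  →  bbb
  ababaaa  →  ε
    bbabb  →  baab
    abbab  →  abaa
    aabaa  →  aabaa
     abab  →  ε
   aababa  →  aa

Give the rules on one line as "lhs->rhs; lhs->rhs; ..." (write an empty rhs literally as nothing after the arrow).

aaa->; bab->aa

  | baba => aaa => ε
  | babba => aaba
  | aaaa => a
  | bbb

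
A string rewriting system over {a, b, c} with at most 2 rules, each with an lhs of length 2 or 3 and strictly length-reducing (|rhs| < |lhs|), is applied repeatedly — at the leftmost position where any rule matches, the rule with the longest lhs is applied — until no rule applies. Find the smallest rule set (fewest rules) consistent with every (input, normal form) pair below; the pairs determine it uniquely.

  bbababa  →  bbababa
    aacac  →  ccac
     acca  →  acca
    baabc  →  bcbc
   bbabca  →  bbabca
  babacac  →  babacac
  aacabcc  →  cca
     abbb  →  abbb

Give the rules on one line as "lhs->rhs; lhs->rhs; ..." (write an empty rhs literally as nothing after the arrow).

aa->c; bcc->

  | bbababa
  | aacac => ccac
  | acca
  | baabc => bcbc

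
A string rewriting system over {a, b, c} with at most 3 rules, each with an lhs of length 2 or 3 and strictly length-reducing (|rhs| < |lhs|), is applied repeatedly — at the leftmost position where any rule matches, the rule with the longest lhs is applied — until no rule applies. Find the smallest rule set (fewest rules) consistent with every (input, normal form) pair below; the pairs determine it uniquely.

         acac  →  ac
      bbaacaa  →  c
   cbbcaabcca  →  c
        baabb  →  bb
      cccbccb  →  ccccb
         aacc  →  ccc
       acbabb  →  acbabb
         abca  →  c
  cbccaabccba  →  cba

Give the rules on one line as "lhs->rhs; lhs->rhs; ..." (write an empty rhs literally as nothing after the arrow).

  | acac => ac
  | bbaacaa => bbccaa => bcaa => aa => c
  | cbbcaabcca => cbaabcca => cbcbcca => cbcca => cca => c
  | baabb => bcbb => bb

aa->c; bc->; ca->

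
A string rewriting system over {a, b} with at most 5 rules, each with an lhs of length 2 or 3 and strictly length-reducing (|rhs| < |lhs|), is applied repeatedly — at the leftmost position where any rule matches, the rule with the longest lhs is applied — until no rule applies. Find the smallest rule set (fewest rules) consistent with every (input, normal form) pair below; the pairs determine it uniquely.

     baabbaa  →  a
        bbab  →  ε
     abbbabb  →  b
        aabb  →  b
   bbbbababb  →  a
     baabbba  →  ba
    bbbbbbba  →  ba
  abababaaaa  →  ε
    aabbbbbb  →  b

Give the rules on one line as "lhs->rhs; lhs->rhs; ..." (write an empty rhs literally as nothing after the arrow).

aa->; aab->; ab->b; bb->a

  | baabbaa => bbaa => aaa => a
  | bbab => aab => ε
  | abbbabb => bbbabb => ababb => babb => bbb => ab => b
  | aabb => b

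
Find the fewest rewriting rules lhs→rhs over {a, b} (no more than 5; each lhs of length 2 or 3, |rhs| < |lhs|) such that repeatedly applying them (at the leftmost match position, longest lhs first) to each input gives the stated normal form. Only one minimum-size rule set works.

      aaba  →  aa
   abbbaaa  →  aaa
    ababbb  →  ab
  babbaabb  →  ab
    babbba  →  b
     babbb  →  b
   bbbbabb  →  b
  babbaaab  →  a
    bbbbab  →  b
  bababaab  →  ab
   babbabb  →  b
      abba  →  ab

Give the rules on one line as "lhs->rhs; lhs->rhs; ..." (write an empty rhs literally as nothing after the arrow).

  | aaba => aa
  | abbbaaa => abbaaa => abaaa => aaa
  | ababbb => abbbb => abbb => abb => ab
  | babbaabb => bbbaabb => bbaabb => baabb => abb => ab

aab->a; ba->b; baa->a; bb->b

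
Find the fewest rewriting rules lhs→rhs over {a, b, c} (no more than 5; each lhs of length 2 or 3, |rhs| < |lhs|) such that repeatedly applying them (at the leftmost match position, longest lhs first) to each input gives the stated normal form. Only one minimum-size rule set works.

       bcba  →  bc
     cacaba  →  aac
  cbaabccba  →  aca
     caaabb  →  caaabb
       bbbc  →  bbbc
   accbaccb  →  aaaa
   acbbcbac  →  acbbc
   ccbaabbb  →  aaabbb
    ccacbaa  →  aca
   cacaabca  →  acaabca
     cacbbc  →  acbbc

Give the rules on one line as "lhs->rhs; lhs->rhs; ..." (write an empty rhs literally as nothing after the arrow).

ba->c; cac->ac; cc->c; ccb->a

  | bcba => bcc => bc
  | cacaba => acaba => acac => aac
  | cbaabccba => ccabccba => cabccba => cabaa => caca => aca
  | caaabb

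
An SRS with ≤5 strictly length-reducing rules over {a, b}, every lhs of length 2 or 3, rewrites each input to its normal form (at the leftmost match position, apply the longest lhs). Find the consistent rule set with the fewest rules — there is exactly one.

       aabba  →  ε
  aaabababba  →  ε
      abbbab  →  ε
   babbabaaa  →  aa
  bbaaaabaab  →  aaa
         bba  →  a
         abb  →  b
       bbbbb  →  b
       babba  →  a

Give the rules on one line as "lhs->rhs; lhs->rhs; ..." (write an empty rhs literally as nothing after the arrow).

  | aabba => aba => ε
  | aaabababba => aababba => abba => ba => ε
  | abbbab => bbab => ab => ε
  | babbabaaa => bbabaaa => abaaa => aa

ab->; aba->; ba->; bb->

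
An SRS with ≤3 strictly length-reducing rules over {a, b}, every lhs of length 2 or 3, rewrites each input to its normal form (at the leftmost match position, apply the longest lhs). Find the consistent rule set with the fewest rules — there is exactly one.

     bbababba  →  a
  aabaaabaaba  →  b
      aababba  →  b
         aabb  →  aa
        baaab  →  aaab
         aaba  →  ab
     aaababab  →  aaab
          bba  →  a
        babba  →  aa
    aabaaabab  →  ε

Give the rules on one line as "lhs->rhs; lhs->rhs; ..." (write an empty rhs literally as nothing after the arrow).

aba->b; ba->a; bb->

  | bbababba => ababba => bbba => ba => a
  | aabaaabaaba => abaabaaba => babaaba => abaaba => baba => aba => b
  | aababba => abbba => aba => b
  | aabb => aa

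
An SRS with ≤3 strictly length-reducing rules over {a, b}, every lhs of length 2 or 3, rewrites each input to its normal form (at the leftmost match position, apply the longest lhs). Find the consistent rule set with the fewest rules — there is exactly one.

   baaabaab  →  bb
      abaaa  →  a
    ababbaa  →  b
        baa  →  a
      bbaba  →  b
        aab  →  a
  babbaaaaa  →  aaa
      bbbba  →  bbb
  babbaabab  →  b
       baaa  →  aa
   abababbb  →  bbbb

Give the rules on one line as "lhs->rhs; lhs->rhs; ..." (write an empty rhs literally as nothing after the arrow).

  | baaabaab => aabaab => abab => bb
  | abaaa => baa => a
  | ababbaa => bbbaa => bba => b
  | baa => a

ab->; aba->b; ba->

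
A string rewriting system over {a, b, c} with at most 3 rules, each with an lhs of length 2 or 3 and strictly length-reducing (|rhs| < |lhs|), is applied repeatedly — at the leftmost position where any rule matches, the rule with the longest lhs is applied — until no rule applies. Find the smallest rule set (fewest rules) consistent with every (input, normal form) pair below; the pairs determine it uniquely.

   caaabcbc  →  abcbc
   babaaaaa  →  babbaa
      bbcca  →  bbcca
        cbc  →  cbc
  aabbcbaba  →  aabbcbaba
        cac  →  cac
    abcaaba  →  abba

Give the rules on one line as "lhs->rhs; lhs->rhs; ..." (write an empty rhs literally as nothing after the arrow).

aaa->b; caa->

  | caaabcbc => abcbc
  | babaaaaa => babbaa
  | bbcca
  | cbc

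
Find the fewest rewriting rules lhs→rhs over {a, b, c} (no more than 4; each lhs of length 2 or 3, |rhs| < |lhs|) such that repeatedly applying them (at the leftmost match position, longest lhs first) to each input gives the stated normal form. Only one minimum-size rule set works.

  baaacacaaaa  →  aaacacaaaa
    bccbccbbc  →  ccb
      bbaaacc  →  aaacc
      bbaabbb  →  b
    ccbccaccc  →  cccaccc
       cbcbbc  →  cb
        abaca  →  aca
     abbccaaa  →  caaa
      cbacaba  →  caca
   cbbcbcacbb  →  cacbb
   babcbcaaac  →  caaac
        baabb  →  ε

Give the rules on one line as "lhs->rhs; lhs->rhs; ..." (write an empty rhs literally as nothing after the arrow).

  | baaacacaaaa => aaacacaaaa
  | bccbccbbc => cbccbbc => ccbbc => ccb
  | bbaaacc => baaacc => aaacc
  | bbaabbb => baabbb => aabbb => abb => b

ab->; ba->a; bc->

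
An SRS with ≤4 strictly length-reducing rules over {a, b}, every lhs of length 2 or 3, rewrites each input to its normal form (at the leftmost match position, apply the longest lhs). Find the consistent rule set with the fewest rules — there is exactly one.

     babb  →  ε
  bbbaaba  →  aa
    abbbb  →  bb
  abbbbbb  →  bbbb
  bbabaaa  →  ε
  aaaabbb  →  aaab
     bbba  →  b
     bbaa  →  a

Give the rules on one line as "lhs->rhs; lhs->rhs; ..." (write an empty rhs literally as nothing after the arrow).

  | babb => abb => ε
  | bbbaaba => baba => aba => aa
  | abbbb => bb
  | abbbbbb => bbbb

abb->; ba->a; baa->bb; bba->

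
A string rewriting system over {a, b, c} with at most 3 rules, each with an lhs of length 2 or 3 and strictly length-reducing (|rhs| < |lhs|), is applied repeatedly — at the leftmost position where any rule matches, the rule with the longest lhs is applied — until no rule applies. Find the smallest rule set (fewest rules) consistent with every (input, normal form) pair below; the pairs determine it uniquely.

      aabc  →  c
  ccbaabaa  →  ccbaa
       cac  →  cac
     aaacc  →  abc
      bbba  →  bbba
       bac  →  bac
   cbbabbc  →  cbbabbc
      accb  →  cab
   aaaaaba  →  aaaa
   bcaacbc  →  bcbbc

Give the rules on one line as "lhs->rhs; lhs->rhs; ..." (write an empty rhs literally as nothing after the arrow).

  | aabc => c
  | ccbaabaa => ccbaa
  | cac
  | aaacc => abc

aab->; aac->b; acc->ca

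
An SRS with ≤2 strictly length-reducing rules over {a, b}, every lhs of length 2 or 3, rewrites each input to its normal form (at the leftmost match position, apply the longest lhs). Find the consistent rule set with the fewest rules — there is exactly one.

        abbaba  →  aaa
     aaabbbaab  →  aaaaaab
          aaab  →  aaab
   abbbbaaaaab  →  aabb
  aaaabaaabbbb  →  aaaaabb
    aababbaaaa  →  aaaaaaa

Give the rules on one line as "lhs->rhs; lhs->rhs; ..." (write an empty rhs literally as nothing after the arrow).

  | abbaba => abbba => aaa
  | aaabbbaab => aaaaaab
  | aaab
  | abbbbaaaaab => aabaaaaab => aabaaaab => aabaaab => aabaab => aabab => aabb

ba->b; bbb->a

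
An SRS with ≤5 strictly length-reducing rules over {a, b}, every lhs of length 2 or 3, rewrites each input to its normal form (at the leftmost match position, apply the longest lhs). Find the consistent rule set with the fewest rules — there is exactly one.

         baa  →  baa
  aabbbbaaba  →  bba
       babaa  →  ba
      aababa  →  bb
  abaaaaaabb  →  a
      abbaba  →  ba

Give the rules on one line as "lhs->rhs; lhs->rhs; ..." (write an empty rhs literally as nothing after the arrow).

  | baa
  | aabbbbaaba => bbbbbaaba => bbbbaaba => bbbaaba => bbaaba => bbbba => bbba => bba
  | babaa => ba
  | aababa => bbaba => bb

aab->bb; ab->a; aba->; bbb->bb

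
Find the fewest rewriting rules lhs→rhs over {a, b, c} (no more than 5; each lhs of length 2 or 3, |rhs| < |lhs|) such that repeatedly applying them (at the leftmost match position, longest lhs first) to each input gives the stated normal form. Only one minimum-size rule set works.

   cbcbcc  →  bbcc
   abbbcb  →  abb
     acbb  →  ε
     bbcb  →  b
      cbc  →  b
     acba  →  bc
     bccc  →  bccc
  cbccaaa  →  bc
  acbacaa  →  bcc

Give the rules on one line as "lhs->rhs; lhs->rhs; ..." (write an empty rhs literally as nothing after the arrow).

acb->bc; bcb->; ca->c; cbc->b

  | cbcbcc => bbcc
  | abbbcb => abb
  | acbb => bcb => ε
  | bbcb => b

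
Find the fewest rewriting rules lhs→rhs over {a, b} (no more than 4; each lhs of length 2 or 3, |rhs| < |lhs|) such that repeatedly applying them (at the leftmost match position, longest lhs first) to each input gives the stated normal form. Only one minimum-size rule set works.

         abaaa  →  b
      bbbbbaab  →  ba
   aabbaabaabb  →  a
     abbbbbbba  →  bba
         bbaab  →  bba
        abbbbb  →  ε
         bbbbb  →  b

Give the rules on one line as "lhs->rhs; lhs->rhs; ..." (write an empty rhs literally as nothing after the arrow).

  | abaaa => aaa => b
  | bbbbbaab => abbaab => baab => ba
  | aabbaabaabb => abaabaabb => aabaabb => aaabb => bbb => a
  | abbbbbbba => bbbbbba => abbba => bba

aaa->b; ab->; bbb->a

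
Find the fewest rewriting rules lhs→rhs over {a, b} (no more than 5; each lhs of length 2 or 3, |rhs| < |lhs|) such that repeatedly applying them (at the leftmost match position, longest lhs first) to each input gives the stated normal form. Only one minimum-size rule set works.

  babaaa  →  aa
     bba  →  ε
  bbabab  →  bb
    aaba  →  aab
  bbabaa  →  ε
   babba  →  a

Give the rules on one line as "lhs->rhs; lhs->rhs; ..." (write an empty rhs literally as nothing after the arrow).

  | babaaa => bbaaa => aa
  | bba => ε
  | bbabab => bab => bb
  | aaba => aab

ba->b; baa->; bba->; bbb->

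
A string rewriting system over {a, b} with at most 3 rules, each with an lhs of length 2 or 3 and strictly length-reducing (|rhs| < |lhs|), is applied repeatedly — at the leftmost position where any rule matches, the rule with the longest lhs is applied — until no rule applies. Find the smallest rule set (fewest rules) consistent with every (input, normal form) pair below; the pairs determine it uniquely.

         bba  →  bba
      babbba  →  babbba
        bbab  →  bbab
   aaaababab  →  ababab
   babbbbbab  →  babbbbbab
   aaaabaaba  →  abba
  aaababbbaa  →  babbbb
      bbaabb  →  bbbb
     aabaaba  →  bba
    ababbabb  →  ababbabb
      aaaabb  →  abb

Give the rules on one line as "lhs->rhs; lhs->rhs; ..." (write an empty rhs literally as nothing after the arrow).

  | bba
  | babbba
  | bbab
  | aaaababab => ababab

aa->b; aaa->; aab->b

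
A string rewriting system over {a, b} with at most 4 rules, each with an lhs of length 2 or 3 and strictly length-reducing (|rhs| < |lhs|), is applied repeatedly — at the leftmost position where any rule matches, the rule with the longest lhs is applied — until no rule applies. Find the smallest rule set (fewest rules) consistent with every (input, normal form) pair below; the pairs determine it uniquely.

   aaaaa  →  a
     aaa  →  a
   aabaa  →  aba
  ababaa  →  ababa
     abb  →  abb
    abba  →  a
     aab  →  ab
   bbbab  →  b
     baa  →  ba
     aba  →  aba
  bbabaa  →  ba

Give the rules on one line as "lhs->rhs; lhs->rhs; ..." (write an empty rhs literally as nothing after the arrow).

aa->a; bba->; bbb->bb

  | aaaaa => aaaa => aaa => aa => a
  | aaa => aa => a
  | aabaa => abaa => aba
  | ababaa => ababa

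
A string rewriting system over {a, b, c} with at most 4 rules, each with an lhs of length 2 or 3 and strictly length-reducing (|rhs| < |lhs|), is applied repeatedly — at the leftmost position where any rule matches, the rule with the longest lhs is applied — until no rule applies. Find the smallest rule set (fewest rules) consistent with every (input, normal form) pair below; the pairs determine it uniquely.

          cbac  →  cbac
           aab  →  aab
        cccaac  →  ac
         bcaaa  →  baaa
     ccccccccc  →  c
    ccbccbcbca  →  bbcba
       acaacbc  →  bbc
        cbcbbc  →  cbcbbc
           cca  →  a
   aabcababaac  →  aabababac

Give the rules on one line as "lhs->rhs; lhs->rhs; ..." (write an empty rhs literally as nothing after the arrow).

aac->ac; acb->bb; ca->a; cc->

  | cbac
  | aab
  | cccaac => caac => aac => ac
  | bcaaa => baaa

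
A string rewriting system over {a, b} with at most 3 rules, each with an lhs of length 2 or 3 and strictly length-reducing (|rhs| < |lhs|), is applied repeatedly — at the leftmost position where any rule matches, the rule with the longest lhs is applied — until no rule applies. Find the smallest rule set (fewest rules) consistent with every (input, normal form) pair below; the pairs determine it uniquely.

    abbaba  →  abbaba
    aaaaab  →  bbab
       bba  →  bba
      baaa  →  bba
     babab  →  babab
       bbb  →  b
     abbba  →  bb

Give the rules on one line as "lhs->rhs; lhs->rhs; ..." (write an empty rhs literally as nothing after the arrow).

aa->b; bbb->aa

  | abbaba
  | aaaaab => baaab => bbab
  | bba
  | baaa => bba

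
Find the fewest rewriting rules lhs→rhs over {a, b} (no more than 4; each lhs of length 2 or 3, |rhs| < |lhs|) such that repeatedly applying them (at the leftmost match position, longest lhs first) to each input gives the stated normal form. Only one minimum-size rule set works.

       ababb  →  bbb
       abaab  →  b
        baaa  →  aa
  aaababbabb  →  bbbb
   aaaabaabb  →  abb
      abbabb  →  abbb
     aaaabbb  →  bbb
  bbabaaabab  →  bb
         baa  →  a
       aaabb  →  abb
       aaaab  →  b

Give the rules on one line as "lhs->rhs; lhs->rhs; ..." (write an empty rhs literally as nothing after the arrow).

  | ababb => bbb
  | abaab => bab => b
  | baaa => aa
  | aaababbabb => ababbabb => bbbabb => bbbb

aab->b; aba->b; ba->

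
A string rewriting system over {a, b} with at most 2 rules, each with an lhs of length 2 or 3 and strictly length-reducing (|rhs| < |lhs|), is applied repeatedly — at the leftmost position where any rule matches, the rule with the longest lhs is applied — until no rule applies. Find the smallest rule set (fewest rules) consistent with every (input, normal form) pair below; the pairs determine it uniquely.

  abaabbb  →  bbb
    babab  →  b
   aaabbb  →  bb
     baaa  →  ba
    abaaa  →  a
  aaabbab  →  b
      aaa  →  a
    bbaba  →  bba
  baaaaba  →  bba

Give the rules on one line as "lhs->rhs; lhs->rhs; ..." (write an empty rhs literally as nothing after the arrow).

  | abaabbb => aabbb => bbb
  | babab => bab => b
  | aaabbb => abbb => bb
  | baaa => ba

aa->; ab->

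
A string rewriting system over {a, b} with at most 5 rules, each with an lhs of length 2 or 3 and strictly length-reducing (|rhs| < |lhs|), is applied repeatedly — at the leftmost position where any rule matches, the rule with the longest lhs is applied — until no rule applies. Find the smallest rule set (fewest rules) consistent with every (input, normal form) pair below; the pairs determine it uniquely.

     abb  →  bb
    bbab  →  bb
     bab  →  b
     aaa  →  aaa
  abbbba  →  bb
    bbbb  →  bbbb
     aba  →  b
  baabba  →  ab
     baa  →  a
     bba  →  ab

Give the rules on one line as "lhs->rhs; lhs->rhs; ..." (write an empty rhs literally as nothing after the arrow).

  | abb => bb
  | bbab => abb => bb
  | bab => b
  | aaa

aba->b; abb->bb; ba->; bba->ab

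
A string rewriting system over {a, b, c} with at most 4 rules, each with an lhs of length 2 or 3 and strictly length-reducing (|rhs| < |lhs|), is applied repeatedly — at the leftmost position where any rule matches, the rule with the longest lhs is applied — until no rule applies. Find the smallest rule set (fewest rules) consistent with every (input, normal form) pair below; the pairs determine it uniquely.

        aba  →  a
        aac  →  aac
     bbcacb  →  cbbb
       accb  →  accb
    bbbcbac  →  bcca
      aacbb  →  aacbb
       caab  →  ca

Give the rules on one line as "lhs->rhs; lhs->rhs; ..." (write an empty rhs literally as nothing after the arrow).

  | aba => a
  | aac
  | bbcacb => ccacb => cbbb
  | accb

ab->; bac->a; bbc->cc; cac->bb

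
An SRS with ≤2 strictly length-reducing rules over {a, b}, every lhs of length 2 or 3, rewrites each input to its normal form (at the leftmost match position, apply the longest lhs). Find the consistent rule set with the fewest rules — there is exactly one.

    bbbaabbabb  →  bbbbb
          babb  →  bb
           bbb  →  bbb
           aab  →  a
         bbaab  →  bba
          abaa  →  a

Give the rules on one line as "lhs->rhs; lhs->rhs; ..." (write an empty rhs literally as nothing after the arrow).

ab->; aba->

  | bbbaabbabb => bbbababb => bbbbb
  | babb => bb
  | bbb
  | aab => a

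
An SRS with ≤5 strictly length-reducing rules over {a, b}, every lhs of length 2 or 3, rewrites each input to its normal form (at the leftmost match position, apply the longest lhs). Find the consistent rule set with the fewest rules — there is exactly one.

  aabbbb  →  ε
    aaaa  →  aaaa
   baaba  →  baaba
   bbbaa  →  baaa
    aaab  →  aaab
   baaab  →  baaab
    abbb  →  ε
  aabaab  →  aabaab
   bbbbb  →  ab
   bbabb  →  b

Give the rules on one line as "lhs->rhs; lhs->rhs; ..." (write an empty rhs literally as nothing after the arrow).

abb->b; bab->a; bb->; bbb->ba

  | aabbbb => abbb => bb => ε
  | aaaa
  | baaba
  | bbbaa => baaa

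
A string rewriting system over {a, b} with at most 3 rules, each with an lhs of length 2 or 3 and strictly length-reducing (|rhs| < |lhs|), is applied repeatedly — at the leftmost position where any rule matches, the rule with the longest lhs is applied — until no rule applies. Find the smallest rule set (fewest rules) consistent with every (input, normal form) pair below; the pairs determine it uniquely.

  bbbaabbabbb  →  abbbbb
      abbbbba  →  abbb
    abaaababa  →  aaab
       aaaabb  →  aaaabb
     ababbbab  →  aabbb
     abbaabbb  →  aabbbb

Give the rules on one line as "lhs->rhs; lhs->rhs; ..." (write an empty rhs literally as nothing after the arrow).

ba->b; bba->ab

  | bbbaabbabbb => bababbabbb => bbabbabbb => abbbabbb => ababbbb => abbbbb
  | abbbbba => abbbab => ababb => abbb
  | abaaababa => abaababa => abababa => abbaba => aabba => aaab
  | aaaabb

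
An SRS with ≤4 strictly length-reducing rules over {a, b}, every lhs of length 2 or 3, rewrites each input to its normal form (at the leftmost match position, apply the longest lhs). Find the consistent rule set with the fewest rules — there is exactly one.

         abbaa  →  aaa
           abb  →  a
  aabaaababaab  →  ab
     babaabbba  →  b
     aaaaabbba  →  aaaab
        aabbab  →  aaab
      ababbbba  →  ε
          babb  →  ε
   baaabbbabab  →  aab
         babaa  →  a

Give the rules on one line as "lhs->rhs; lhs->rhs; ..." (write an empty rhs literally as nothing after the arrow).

aba->b; ba->; bb->

  | abbaa => aaa
  | abb => a
  | aabaaababaab => abaababaab => bababaab => babaab => baab => ab
  | babaabbba => baabbba => abbba => aba => b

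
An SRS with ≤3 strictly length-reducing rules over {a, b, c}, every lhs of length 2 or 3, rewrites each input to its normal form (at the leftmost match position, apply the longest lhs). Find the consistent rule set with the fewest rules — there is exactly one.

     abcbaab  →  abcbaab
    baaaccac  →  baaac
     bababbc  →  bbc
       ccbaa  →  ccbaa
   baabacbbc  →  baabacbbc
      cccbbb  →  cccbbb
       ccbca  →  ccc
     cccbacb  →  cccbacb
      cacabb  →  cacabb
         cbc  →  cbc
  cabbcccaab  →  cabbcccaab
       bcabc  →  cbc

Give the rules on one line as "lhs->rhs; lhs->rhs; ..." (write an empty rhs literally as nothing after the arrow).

acc->; bab->b; bca->c

  | abcbaab
  | baaaccac => baaac
  | bababbc => babbc => bbc
  | ccbaa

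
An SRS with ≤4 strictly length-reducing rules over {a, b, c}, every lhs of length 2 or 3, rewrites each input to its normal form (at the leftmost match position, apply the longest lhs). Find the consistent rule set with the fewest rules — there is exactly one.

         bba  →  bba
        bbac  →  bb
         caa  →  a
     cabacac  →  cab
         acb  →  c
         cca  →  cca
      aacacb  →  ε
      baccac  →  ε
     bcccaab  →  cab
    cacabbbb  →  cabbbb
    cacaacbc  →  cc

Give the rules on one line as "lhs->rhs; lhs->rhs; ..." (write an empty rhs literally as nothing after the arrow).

ac->; acb->c; bc->; caa->a

  | bba
  | bbac => bb
  | caa => a
  | cabacac => cabac => cab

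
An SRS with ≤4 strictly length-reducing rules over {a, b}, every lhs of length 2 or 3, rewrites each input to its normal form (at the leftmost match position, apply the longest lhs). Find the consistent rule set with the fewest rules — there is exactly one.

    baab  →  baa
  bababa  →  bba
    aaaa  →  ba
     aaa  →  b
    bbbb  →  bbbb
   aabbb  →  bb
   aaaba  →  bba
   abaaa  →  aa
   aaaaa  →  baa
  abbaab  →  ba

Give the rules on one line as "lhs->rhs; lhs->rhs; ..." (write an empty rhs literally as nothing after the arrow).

aaa->b; ab->a; aba->; abb->aa

  | baab => baa
  | bababa => bba
  | aaaa => ba
  | aaa => b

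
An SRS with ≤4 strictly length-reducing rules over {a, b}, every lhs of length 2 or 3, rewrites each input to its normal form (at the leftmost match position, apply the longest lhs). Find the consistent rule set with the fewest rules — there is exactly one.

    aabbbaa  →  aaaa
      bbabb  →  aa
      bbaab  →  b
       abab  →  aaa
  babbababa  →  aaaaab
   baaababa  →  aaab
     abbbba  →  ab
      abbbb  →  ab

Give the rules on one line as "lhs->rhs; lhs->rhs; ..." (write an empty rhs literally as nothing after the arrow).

  | aabbbaa => aaaa
  | bbabb => baab => bab => aa
  | bbaab => bbab => baa => ba => b
  | abab => aaa

ba->b; bab->aa; bbb->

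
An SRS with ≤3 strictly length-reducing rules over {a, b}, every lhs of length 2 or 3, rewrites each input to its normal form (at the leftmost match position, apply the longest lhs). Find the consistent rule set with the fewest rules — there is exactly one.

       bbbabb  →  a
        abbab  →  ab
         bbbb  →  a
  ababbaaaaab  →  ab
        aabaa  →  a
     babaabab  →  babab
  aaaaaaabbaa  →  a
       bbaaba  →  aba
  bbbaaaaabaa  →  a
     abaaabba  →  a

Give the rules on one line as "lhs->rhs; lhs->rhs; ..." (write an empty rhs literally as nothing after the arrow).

aa->a; baa->; bb->a

  | bbbabb => ababb => abaa => a
  | abbab => aaab => aab => ab
  | bbbb => abb => aa => a
  | ababbaaaaab => abaaaaaaab => aaaaaab => aaaaab => aaaab => aaab => aab => ab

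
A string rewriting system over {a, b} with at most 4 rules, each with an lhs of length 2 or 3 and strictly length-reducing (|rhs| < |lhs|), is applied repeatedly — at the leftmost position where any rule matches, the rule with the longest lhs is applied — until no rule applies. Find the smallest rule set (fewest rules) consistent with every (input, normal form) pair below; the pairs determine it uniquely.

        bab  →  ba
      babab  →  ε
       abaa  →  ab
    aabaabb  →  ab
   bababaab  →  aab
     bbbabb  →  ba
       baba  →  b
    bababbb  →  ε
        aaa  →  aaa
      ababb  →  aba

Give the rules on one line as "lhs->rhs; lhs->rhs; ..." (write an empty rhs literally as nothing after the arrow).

  | bab => ba
  | babab => baab => bb => ε
  | abaa => ab
  | aabaabb => aabbb => ab

abb->; baa->b; bab->ba; bb->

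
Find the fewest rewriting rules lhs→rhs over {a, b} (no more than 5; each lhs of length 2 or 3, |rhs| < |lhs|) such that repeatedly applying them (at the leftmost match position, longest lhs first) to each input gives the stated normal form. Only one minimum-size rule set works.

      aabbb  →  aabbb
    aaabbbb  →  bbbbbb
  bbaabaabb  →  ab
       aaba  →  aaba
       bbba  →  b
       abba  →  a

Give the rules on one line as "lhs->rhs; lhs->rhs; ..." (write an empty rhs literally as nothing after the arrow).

aaa->bb; baa->ba; bab->; bba->

  | aabbb
  | aaabbbb => bbbbbb
  | bbaabaabb => abaabb => ababb => ab
  | aaba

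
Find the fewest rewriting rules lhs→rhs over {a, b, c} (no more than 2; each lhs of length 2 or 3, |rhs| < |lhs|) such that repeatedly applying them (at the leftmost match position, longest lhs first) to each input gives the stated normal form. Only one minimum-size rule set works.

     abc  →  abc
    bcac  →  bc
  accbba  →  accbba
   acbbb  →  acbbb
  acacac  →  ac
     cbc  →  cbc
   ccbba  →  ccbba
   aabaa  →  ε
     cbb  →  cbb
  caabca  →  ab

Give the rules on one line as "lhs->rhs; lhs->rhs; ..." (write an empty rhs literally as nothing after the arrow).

  | abc
  | bcac => bc
  | accbba
  | acbbb

aab->cc; ca->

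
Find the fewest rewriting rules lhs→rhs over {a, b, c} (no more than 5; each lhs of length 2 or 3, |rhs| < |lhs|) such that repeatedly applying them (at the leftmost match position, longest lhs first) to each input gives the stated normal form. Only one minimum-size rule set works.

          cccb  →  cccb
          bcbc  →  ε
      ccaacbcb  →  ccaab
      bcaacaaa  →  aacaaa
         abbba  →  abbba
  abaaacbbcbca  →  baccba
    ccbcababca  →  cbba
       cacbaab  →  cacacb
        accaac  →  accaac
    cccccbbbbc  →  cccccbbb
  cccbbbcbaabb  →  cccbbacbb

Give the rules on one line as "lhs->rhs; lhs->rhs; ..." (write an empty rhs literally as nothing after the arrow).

aba->bb; baa->ac; bc->; cbc->

  | cccb
  | bcbc => bc => ε
  | ccaacbcb => ccaab
  | bcaacaaa => aacaaa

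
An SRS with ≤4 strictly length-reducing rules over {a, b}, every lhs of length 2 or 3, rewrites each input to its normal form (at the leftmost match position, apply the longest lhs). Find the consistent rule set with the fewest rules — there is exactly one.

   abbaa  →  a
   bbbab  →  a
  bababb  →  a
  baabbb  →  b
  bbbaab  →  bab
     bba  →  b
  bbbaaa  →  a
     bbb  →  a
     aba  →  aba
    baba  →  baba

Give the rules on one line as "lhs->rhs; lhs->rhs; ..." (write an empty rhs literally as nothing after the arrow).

  | abbaa => aaaa => baa => bb => a
  | bbbab => aab => bb => a
  | bababb => babaa => babb => baa => bb => a
  | baabbb => bbbbb => abb => aa => b

aa->b; bb->a; bbb->a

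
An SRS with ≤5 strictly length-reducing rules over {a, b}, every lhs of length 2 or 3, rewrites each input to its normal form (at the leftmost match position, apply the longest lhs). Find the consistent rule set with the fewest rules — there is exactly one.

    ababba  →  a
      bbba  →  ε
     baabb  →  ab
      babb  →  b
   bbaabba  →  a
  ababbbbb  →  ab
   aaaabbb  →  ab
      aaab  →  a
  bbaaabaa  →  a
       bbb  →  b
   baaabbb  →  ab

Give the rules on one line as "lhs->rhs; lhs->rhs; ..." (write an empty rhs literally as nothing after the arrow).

  | ababba => abba => aba => a
  | bbba => bba => ba => ε
  | baabb => abb => ab
  | babb => bb => b

aa->a; aab->a; ba->; bb->b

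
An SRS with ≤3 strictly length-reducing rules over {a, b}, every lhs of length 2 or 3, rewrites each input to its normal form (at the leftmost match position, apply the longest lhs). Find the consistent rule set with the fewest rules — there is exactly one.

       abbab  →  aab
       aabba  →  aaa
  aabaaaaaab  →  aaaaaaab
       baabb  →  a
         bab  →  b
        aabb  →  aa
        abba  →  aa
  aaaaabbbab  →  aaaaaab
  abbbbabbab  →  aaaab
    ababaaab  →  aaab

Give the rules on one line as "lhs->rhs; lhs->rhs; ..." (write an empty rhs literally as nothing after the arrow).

  | abbab => aab
  | aabba => aaa
  | aabaaaaaab => aaaaaaab
  | baabb => abb => a

ba->; bb->; bbb->ab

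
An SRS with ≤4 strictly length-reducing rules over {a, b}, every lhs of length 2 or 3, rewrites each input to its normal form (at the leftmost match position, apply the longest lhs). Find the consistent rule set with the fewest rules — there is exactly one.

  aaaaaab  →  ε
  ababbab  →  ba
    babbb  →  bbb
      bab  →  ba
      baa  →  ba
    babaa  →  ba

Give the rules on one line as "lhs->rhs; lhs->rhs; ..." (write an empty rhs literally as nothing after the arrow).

aa->a; aab->; ab->a; abb->b

  | aaaaaab => aaaaab => aaaab => aaab => aab => ε
  | ababbab => aabbab => bab => ba
  | babbb => bbb
  | bab => ba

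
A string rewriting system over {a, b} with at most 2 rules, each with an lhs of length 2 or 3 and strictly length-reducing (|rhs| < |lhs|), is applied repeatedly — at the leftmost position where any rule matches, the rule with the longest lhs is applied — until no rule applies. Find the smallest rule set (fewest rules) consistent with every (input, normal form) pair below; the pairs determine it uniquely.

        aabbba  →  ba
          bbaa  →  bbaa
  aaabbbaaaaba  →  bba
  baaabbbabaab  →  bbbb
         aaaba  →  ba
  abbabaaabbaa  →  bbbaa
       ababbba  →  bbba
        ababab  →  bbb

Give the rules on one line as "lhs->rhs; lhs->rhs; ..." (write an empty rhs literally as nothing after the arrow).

  | aabbba => abba => ba
  | bbaa
  | aaabbbaaaaba => aabbaaaaba => abaaaaba => baaaaba => baaaba => baaba => baba => bba
  | baaabbbabaab => baabbabaab => bababaab => bbabaab => bbbaab => bbbab => bbbb

ab->b; abb->b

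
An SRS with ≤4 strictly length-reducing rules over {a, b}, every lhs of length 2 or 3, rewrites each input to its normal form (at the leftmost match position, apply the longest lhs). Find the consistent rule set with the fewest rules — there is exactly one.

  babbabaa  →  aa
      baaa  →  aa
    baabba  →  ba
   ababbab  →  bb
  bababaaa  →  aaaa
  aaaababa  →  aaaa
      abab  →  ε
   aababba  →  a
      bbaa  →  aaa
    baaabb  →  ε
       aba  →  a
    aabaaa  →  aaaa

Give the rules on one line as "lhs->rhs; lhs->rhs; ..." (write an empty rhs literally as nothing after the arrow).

ab->; baa->a; bab->bb; bba->aa

  | babbabaa => bbbabaa => baabaa => abaa => aa
  | baaa => aa
  | baabba => abba => ba
  | ababbab => abbab => bab => bb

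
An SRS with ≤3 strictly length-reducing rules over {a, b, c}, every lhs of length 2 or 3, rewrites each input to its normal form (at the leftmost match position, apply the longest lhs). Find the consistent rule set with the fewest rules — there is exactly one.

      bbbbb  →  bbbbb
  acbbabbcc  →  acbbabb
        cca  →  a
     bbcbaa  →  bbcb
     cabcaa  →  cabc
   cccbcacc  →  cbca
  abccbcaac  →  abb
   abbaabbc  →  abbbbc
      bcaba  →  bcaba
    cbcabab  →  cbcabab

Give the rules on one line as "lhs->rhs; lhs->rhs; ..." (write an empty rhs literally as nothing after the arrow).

  | bbbbb
  | acbbabbcc => acbbabb
  | cca => a
  | bbcbaa => bbcb

aa->; cc->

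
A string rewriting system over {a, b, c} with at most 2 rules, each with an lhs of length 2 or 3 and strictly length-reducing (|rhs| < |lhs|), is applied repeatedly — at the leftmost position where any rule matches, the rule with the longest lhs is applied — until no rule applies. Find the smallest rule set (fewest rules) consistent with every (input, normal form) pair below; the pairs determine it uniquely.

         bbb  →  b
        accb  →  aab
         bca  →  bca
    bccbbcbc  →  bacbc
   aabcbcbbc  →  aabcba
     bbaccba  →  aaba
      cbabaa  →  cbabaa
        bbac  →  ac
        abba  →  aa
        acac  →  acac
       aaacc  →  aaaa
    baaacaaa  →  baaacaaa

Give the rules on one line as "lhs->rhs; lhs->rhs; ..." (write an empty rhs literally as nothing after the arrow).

bb->; cc->a

  | bbb => b
  | accb => aab
  | bca
  | bccbbcbc => babbcbc => bacbc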